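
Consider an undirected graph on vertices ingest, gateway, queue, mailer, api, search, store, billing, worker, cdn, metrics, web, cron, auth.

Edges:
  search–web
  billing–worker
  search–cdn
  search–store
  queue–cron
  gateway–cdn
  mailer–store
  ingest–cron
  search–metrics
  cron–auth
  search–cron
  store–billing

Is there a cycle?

No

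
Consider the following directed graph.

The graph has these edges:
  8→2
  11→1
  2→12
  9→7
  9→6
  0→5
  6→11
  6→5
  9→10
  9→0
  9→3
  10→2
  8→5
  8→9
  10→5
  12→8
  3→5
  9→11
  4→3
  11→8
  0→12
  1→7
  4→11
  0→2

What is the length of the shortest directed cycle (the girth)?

For each vertex v, BFS finds the shortest path from v back to v.
The shortest such closed walk is 11 → 8 → 9 → 11, length 3.

3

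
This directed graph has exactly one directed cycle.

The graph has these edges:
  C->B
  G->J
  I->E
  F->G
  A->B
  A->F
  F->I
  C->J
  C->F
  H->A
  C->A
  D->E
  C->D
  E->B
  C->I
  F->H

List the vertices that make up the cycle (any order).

A, F, H

DFS with gray/black marking from F:
F gray
  G gray
    J gray
    J black
  G black
  H gray
    A gray
      B gray
      B black
      A→F: F is gray → back edge
Back edge closes the cycle F → H → A → F; its vertices are {A, F, H}.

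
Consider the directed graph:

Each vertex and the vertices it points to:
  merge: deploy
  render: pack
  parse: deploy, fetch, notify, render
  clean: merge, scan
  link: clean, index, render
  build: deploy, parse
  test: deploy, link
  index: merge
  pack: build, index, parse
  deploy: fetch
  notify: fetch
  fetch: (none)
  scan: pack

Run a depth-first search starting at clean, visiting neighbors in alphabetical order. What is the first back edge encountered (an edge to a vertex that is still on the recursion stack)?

render->pack

DFS from clean (visiting neighbors in alphabetical order); mark gray on enter, black on exit:
clean gray
  merge gray
    deploy gray
      fetch gray
      fetch black
    deploy black
  merge black
  scan gray
    pack gray
      build gray
        build→deploy: deploy black — skip
        parse gray
          parse→deploy: deploy black — skip
          parse→fetch: fetch black — skip
          notify gray
            notify→fetch: fetch black — skip
          notify black
          render gray
            render→pack: pack is gray → back edge
First back edge: render → pack.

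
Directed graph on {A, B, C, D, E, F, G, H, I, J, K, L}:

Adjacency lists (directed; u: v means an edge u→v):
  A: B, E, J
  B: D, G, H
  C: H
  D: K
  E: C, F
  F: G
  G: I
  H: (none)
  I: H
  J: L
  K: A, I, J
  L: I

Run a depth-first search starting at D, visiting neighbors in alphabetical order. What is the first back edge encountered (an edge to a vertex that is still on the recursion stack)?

B→D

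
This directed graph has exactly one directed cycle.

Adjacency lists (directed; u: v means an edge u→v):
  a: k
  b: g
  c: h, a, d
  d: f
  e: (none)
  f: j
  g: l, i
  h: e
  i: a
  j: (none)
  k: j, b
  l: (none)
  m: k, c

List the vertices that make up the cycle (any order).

DFS with gray/black marking from k:
k gray
  j gray
  j black
  b gray
    g gray
      l gray
      l black
      i gray
        a gray
          a→k: k is gray → back edge
Back edge closes the cycle k → b → g → i → a → k; its vertices are {a, b, g, i, k}.

a, b, g, i, k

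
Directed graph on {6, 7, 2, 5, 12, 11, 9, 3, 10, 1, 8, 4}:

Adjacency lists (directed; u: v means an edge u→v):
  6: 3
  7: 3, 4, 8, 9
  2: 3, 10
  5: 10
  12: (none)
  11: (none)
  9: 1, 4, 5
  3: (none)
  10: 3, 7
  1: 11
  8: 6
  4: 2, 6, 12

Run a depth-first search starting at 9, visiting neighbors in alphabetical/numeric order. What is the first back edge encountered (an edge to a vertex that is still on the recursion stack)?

DFS from 9 (visiting neighbors in alphabetical/numeric order); mark gray on enter, black on exit:
9 gray
  1 gray
    11 gray
    11 black
  1 black
  4 gray
    2 gray
      3 gray
      3 black
      10 gray
        10→3: 3 black — skip
        7 gray
          7→3: 3 black — skip
          7→4: 4 is gray → back edge
First back edge: 7 → 4.

7→4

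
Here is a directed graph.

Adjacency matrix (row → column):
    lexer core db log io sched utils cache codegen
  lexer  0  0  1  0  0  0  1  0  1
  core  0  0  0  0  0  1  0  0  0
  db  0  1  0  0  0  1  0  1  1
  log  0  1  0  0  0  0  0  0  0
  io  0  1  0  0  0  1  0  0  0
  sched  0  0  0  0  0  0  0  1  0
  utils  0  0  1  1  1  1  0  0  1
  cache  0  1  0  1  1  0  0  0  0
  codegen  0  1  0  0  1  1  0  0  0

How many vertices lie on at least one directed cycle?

A vertex is on a directed cycle iff it belongs to a strongly connected component of size ≥ 2 (or has a self-loop).
The vertices on cycles are {io, log, core, cache, sched} — 5 in total.

5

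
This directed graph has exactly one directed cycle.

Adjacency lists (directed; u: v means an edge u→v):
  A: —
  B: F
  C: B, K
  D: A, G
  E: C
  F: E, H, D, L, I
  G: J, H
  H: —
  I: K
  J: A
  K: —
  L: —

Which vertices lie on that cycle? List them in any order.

DFS with gray/black marking from F:
F gray
  E gray
    C gray
      B gray
        B→F: F is gray → back edge
Back edge closes the cycle F → E → C → B → F; its vertices are {B, C, E, F}.

B, C, E, F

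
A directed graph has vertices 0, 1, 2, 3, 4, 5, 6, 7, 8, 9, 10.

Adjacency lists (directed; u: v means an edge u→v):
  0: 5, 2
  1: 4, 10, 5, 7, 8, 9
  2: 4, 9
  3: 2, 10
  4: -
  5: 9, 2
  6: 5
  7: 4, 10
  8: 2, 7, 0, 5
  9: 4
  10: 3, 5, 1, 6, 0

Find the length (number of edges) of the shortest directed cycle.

2

For each vertex v, BFS finds the shortest path from v back to v.
The shortest such closed walk is 3 → 10 → 3, length 2.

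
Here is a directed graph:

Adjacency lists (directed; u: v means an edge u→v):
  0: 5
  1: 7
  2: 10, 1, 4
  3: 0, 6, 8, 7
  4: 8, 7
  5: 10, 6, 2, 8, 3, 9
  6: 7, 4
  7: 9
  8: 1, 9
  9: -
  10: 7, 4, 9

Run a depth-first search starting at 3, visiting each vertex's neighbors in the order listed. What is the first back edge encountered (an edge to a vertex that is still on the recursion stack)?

DFS from 3 (visiting each vertex's neighbors in the order listed); mark gray on enter, black on exit:
3 gray
  0 gray
    5 gray
      10 gray
        7 gray
          9 gray
          9 black
        7 black
        4 gray
          8 gray
            1 gray
              1→7: 7 black — skip
            1 black
            8→9: 9 black — skip
          8 black
          4→7: 7 black — skip
        4 black
        10→9: 9 black — skip
      10 black
      6 gray
        6→7: 7 black — skip
        6→4: 4 black — skip
      6 black
      2 gray
        2→10: 10 black — skip
        2→1: 1 black — skip
        2→4: 4 black — skip
      2 black
      5→8: 8 black — skip
      5→3: 3 is gray → back edge
First back edge: 5 → 3.

5->3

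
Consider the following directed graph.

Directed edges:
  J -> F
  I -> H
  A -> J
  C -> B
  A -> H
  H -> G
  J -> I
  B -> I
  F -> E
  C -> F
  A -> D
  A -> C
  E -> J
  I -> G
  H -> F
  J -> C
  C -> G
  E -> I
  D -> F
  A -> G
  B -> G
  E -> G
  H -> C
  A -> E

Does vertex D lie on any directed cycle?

No

D lies on a cycle iff there is a path from D back to itself.
Exploring from D, it never reaches itself; equivalently, its strongly connected component is a singleton.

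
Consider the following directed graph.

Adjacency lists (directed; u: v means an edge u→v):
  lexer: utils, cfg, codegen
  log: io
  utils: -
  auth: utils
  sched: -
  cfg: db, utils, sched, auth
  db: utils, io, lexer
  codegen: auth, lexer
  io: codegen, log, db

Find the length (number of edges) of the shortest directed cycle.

2

For each vertex v, BFS finds the shortest path from v back to v.
The shortest such closed walk is db → io → db, length 2.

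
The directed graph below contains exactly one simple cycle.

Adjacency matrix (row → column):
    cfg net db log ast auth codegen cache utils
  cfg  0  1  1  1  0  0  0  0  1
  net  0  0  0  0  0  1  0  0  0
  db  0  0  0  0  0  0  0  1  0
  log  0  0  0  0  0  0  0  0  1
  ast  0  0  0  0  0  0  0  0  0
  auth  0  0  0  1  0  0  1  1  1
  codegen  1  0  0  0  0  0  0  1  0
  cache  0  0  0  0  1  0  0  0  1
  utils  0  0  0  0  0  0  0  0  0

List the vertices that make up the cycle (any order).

DFS with gray/black marking from cfg:
cfg gray
  db gray
    cache gray
      ast gray
      ast black
      utils gray
      utils black
    cache black
  db black
  cfg→utils: utils black — skip
  log gray
    log→utils: utils black — skip
  log black
  net gray
    auth gray
      auth→log: log black — skip
      auth→utils: utils black — skip
      auth→cache: cache black — skip
      codegen gray
        codegen→cache: cache black — skip
        codegen→cfg: cfg is gray → back edge
Back edge closes the cycle cfg → net → auth → codegen → cfg; its vertices are {cfg, net, auth, codegen}.

cfg, net, auth, codegen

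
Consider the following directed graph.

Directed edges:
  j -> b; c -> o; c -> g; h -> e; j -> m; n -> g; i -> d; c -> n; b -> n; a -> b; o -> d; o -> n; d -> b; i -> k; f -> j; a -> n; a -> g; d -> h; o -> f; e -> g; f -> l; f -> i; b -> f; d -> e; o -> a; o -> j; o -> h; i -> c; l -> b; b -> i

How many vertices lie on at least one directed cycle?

A vertex is on a directed cycle iff it belongs to a strongly connected component of size ≥ 2 (or has a self-loop).
The vertices on cycles are {a, b, c, d, f, i, j, l, o} — 9 in total.

9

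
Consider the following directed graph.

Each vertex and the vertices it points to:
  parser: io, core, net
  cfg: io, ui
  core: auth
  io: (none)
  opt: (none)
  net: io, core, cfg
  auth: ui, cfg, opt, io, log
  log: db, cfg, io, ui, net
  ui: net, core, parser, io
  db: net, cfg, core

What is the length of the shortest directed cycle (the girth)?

3

For each vertex v, BFS finds the shortest path from v back to v.
The shortest such closed walk is auth → ui → core → auth, length 3.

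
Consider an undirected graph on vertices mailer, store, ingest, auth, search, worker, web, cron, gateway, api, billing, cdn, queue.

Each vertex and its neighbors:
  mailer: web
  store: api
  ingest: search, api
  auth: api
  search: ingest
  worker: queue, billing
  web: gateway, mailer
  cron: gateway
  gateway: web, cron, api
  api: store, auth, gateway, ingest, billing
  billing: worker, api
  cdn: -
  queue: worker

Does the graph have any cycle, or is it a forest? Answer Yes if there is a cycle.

No

DFS, tracking each vertex's parent; an edge to a visited non-parent vertex closes a cycle.
Start from ingest:
visit ingest (parent –)
  visit search (parent ingest)
    search–ingest: parent, skip
  visit api (parent ingest)
    visit store (parent api)
      store–api: parent, skip
    visit auth (parent api)
      auth–api: parent, skip
    visit gateway (parent api)
      visit web (parent gateway)
        web–gateway: parent, skip
        visit mailer (parent web)
          mailer–web: parent, skip
      visit cron (parent gateway)
        cron–gateway: parent, skip
      gateway–api: parent, skip
    api–ingest: parent, skip
    visit billing (parent api)
      visit worker (parent billing)
        visit queue (parent worker)
          queue–worker: parent, skip
        worker–billing: parent, skip
      billing–api: parent, skip
visit cdn (parent –)
No non-parent visited neighbor found — the graph is a forest.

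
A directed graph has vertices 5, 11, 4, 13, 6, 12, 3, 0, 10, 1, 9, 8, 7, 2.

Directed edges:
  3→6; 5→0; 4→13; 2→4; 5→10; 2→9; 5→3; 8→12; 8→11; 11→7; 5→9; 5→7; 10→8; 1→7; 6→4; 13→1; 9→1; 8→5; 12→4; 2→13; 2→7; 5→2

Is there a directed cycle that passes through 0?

0 lies on a cycle iff there is a path from 0 back to itself.
Exploring from 0, it never reaches itself; equivalently, its strongly connected component is a singleton.

No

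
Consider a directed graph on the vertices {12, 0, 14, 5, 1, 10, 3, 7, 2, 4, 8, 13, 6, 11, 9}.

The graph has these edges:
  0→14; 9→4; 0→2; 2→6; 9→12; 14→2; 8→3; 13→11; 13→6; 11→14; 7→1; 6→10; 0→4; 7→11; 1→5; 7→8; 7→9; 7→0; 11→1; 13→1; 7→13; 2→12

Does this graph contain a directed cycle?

DFS with white/gray/black marking, starting from 5:
5 gray
5 black
12 gray
12 black
0 gray
  14 gray
    2 gray
      6 gray
        10 gray
        10 black
      6 black
      2→12: 12 black — skip
    2 black
  14 black
  0→2: 2 black — skip
  4 gray
  4 black
0 black
1 gray
  1→5: 5 black — skip
1 black
3 gray
3 black
7 gray
  8 gray
    8→3: 3 black — skip
  8 black
  7→0: 0 black — skip
  13 gray
    13→1: 1 black — skip
    11 gray
      11→14: 14 black — skip
      11→1: 1 black — skip
    11 black
    13→6: 6 black — skip
  13 black
  7→11: 11 black — skip
  7→1: 1 black — skip
  9 gray
    9→12: 12 black — skip
    9→4: 4 black — skip
  9 black
7 black
Every edge goes to a white or black vertex — no back edge, so the graph is acyclic.

No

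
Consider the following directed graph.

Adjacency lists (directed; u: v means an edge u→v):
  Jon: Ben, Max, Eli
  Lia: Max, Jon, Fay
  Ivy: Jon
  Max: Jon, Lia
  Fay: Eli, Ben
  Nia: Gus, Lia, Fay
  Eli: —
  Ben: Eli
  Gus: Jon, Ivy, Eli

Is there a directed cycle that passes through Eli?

Eli lies on a cycle iff there is a path from Eli back to itself.
Exploring from Eli, it never reaches itself; equivalently, its strongly connected component is a singleton.

No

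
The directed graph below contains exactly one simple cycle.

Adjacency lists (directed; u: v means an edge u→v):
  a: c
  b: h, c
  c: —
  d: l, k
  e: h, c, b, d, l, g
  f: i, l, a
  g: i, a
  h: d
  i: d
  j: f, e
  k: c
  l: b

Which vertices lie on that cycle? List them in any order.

DFS with gray/black marking from h:
h gray
  d gray
    l gray
      b gray
        b→h: h is gray → back edge
Back edge closes the cycle h → d → l → b → h; its vertices are {b, d, h, l}.

b, d, h, l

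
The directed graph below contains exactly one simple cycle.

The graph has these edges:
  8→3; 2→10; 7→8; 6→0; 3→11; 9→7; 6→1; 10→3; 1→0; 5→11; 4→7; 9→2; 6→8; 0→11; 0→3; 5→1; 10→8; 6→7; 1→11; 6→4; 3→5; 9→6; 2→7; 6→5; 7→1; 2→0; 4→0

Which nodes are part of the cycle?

DFS with gray/black marking from 5:
5 gray
  1 gray
    0 gray
      11 gray
      11 black
      3 gray
        3→11: 11 black — skip
        3→5: 5 is gray → back edge
Back edge closes the cycle 5 → 1 → 0 → 3 → 5; its vertices are {0, 1, 3, 5}.

0, 1, 3, 5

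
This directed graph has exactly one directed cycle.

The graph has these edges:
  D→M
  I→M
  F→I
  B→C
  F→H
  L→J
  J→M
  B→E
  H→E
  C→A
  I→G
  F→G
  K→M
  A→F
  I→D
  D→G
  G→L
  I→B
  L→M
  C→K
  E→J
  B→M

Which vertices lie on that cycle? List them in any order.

A, B, C, F, I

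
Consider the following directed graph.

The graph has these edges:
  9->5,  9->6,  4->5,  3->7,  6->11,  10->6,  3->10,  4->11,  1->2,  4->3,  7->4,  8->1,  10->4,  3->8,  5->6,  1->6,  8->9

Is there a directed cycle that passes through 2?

No

2 lies on a cycle iff there is a path from 2 back to itself.
Exploring from 2, it never reaches itself; equivalently, its strongly connected component is a singleton.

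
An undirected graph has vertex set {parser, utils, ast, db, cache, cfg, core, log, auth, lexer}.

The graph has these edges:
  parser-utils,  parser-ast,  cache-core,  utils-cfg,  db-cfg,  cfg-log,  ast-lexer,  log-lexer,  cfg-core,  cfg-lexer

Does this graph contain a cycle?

Yes

DFS, tracking each vertex's parent; an edge to a visited non-parent vertex closes a cycle.
Start from lexer:
visit lexer (parent –)
  visit log (parent lexer)
    visit cfg (parent log)
      cfg–log: parent, skip
      cfg–lexer: lexer visited and ≠ parent → cycle
Cycle: lexer – log – cfg – lexer.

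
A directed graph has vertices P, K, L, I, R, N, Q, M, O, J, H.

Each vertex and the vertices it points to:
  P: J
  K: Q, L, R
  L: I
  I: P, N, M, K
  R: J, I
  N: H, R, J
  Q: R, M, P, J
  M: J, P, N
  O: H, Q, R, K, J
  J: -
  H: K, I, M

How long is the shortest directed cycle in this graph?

For each vertex v, BFS finds the shortest path from v back to v.
The shortest such closed walk is H → I → N → H, length 3.

3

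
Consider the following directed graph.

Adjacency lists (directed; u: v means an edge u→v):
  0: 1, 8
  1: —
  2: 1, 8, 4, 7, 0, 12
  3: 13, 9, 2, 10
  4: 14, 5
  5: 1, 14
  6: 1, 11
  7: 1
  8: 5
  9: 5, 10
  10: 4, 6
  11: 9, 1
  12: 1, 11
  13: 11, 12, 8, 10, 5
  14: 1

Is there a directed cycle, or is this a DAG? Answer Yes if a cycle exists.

Yes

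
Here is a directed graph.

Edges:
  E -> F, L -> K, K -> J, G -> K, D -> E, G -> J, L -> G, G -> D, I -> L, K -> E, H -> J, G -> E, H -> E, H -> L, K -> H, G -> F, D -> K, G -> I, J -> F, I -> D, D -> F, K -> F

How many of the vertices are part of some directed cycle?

A vertex is on a directed cycle iff it belongs to a strongly connected component of size ≥ 2 (or has a self-loop).
The vertices on cycles are {D, G, H, I, K, L} — 6 in total.

6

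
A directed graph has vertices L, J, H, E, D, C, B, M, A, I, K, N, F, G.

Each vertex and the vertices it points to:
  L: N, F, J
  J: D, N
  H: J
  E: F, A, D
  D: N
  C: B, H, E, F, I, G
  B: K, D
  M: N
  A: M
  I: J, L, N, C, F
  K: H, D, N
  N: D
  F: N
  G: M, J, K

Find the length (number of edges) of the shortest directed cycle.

2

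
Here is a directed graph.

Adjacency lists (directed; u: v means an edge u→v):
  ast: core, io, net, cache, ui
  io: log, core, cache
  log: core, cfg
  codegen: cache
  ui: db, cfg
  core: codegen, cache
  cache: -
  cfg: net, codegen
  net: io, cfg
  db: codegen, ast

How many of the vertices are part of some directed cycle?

A vertex is on a directed cycle iff it belongs to a strongly connected component of size ≥ 2 (or has a self-loop).
The vertices on cycles are {db, io, ui, ast, cfg, log, net} — 7 in total.

7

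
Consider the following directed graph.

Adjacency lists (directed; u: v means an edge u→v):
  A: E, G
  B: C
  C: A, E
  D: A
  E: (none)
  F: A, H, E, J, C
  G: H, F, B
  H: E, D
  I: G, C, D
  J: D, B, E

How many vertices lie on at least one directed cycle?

8

A vertex is on a directed cycle iff it belongs to a strongly connected component of size ≥ 2 (or has a self-loop).
The vertices on cycles are {A, B, C, D, F, G, H, J} — 8 in total.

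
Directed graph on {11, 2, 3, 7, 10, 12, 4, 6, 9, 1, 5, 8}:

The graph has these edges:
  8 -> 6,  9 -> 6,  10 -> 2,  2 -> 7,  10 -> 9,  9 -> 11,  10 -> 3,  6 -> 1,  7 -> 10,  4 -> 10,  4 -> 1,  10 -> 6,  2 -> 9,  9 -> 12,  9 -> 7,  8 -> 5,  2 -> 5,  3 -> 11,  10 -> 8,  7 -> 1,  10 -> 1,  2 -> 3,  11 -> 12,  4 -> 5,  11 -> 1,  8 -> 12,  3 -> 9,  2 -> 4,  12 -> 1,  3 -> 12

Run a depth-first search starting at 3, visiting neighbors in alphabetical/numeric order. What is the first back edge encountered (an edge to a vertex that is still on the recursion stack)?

2->3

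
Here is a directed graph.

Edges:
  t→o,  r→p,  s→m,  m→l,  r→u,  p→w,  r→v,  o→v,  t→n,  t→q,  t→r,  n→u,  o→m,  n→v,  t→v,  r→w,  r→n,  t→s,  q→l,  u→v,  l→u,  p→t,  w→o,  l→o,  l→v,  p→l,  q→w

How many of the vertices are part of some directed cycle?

A vertex is on a directed cycle iff it belongs to a strongly connected component of size ≥ 2 (or has a self-loop).
The vertices on cycles are {l, m, o, p, r, t} — 6 in total.

6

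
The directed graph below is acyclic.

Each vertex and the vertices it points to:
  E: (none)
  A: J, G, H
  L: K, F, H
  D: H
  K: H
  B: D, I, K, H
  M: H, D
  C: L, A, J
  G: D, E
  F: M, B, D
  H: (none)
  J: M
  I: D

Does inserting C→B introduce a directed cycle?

Adding C→B creates a cycle iff B can already reach C.
Explore from B: no path reaches C. The graph stays acyclic.

No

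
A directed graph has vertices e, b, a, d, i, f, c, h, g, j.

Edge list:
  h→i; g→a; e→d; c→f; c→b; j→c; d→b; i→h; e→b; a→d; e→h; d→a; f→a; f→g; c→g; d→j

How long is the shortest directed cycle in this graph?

2

For each vertex v, BFS finds the shortest path from v back to v.
The shortest such closed walk is h → i → h, length 2.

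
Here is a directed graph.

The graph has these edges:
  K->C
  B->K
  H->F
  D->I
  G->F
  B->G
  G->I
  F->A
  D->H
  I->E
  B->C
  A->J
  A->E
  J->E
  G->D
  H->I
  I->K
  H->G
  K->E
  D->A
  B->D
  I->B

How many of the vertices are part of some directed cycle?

A vertex is on a directed cycle iff it belongs to a strongly connected component of size ≥ 2 (or has a self-loop).
The vertices on cycles are {B, D, G, H, I} — 5 in total.

5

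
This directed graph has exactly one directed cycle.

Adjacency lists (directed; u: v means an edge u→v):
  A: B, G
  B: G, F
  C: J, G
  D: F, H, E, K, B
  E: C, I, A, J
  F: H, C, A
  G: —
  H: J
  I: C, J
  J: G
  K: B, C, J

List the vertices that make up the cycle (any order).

A, B, F

DFS with gray/black marking from F:
F gray
  H gray
    J gray
      G gray
      G black
    J black
  H black
  C gray
    C→J: J black — skip
    C→G: G black — skip
  C black
  A gray
    B gray
      B→G: G black — skip
      B→F: F is gray → back edge
Back edge closes the cycle F → A → B → F; its vertices are {A, B, F}.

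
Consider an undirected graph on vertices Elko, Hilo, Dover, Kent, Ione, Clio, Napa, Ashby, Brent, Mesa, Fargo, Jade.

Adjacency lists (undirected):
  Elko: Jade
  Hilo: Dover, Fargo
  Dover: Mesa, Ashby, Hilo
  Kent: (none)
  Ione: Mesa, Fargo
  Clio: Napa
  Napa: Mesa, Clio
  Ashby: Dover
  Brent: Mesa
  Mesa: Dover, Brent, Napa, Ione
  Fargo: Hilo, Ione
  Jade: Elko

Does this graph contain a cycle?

DFS, tracking each vertex's parent; an edge to a visited non-parent vertex closes a cycle.
Start from Ione:
visit Ione (parent –)
  visit Mesa (parent Ione)
    visit Dover (parent Mesa)
      Dover–Mesa: parent, skip
      visit Ashby (parent Dover)
        Ashby–Dover: parent, skip
      visit Hilo (parent Dover)
        Hilo–Dover: parent, skip
        visit Fargo (parent Hilo)
          Fargo–Hilo: parent, skip
          Fargo–Ione: Ione visited and ≠ parent → cycle
Cycle: Ione – Mesa – Dover – Hilo – Fargo – Ione.

Yes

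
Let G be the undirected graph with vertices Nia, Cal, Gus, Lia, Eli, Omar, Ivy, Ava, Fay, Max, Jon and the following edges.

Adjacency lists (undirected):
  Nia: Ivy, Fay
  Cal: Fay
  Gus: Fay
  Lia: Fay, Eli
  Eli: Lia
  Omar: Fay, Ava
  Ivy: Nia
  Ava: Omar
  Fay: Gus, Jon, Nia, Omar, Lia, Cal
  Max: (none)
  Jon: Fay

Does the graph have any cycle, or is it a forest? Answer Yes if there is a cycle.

No

DFS, tracking each vertex's parent; an edge to a visited non-parent vertex closes a cycle.
Start from Omar:
visit Omar (parent –)
  visit Fay (parent Omar)
    visit Gus (parent Fay)
      Gus–Fay: parent, skip
    visit Jon (parent Fay)
      Jon–Fay: parent, skip
    visit Nia (parent Fay)
      visit Ivy (parent Nia)
        Ivy–Nia: parent, skip
      Nia–Fay: parent, skip
    Fay–Omar: parent, skip
    visit Lia (parent Fay)
      Lia–Fay: parent, skip
      visit Eli (parent Lia)
        Eli–Lia: parent, skip
    visit Cal (parent Fay)
      Cal–Fay: parent, skip
  visit Ava (parent Omar)
    Ava–Omar: parent, skip
visit Max (parent –)
No non-parent visited neighbor found — the graph is a forest.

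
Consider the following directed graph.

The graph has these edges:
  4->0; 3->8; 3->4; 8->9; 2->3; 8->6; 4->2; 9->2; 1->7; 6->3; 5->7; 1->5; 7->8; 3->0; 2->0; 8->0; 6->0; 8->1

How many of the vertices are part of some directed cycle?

A vertex is on a directed cycle iff it belongs to a strongly connected component of size ≥ 2 (or has a self-loop).
The vertices on cycles are {1, 2, 3, 4, 5, 6, 7, 8, 9} — 9 in total.

9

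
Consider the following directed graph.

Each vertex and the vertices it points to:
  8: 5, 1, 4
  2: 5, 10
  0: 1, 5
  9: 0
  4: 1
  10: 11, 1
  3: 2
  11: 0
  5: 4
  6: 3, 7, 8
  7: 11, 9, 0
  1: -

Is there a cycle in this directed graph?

No

DFS with white/gray/black marking, starting from 9:
9 gray
  0 gray
    1 gray
    1 black
    5 gray
      4 gray
        4→1: 1 black — skip
      4 black
    5 black
  0 black
9 black
8 gray
  8→5: 5 black — skip
  8→1: 1 black — skip
  8→4: 4 black — skip
8 black
2 gray
  2→5: 5 black — skip
  10 gray
    11 gray
      11→0: 0 black — skip
    11 black
    10→1: 1 black — skip
  10 black
2 black
3 gray
  3→2: 2 black — skip
3 black
6 gray
  6→3: 3 black — skip
  7 gray
    7→11: 11 black — skip
    7→9: 9 black — skip
    7→0: 0 black — skip
  7 black
  6→8: 8 black — skip
6 black
Every edge goes to a white or black vertex — no back edge, so the graph is acyclic.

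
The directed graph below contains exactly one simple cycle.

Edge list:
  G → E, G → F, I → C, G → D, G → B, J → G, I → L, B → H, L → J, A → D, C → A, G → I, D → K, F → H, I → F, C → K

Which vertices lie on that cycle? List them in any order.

DFS with gray/black marking from G:
G gray
  E gray
  E black
  D gray
    K gray
    K black
  D black
  F gray
    H gray
    H black
  F black
  B gray
    B→H: H black — skip
  B black
  I gray
    L gray
      J gray
        J→G: G is gray → back edge
Back edge closes the cycle G → I → L → J → G; its vertices are {G, I, J, L}.

G, I, J, L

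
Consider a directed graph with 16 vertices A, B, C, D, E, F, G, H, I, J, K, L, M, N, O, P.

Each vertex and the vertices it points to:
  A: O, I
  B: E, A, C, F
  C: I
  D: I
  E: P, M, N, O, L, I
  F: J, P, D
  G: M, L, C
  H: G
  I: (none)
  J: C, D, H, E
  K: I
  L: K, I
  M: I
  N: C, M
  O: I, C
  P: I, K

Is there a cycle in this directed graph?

DFS with white/gray/black marking, starting from B:
B gray
  E gray
    P gray
      I gray
      I black
      K gray
        K→I: I black — skip
      K black
    P black
    M gray
      M→I: I black — skip
    M black
    N gray
      C gray
        C→I: I black — skip
      C black
      N→M: M black — skip
    N black
    O gray
      O→I: I black — skip
      O→C: C black — skip
    O black
    L gray
      L→K: K black — skip
      L→I: I black — skip
    L black
    E→I: I black — skip
  E black
  A gray
    A→O: O black — skip
    A→I: I black — skip
  A black
  B→C: C black — skip
  F gray
    J gray
      J→C: C black — skip
      D gray
        D→I: I black — skip
      D black
      H gray
        G gray
          G→M: M black — skip
          G→L: L black — skip
          G→C: C black — skip
        G black
      H black
      J→E: E black — skip
    J black
    F→P: P black — skip
    F→D: D black — skip
  F black
B black
Every edge goes to a white or black vertex — no back edge, so the graph is acyclic.

No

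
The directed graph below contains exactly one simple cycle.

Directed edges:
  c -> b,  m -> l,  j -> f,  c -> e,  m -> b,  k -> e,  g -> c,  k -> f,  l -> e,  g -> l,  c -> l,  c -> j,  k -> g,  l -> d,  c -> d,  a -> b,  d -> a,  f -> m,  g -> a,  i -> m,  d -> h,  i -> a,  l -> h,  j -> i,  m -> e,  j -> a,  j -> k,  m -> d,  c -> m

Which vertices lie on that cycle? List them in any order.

c, g, j, k

DFS with gray/black marking from j:
j gray
  i gray
    m gray
      l gray
        e gray
        e black
        d gray
          a gray
            b gray
            b black
          a black
          h gray
          h black
        d black
        l→h: h black — skip
      l black
      m→b: b black — skip
      m→e: e black — skip
      m→d: d black — skip
    m black
    i→a: a black — skip
  i black
  f gray
    f→m: m black — skip
  f black
  k gray
    k→e: e black — skip
    g gray
      g→a: a black — skip
      c gray
        c→l: l black — skip
        c→d: d black — skip
        c→e: e black — skip
        c→j: j is gray → back edge
Back edge closes the cycle j → k → g → c → j; its vertices are {c, g, j, k}.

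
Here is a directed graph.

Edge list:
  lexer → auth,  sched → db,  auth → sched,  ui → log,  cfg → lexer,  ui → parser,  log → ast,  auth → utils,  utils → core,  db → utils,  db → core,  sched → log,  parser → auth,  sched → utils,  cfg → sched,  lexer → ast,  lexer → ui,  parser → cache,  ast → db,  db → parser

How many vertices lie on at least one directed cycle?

A vertex is on a directed cycle iff it belongs to a strongly connected component of size ≥ 2 (or has a self-loop).
The vertices on cycles are {db, ast, log, auth, sched, parser} — 6 in total.

6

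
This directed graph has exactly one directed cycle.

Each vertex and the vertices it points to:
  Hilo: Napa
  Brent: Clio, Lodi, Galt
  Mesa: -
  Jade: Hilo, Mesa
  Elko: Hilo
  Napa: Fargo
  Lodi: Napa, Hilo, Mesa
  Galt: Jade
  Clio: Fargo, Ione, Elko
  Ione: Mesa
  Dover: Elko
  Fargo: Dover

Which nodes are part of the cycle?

Elko, Hilo, Napa, Dover, Fargo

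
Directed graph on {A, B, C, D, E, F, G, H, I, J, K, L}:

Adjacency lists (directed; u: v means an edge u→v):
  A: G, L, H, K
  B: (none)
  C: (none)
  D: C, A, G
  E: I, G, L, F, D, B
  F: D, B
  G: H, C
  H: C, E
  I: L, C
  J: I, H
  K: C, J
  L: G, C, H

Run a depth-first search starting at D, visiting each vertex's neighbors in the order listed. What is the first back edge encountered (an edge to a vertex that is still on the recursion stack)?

L->G

DFS from D (visiting each vertex's neighbors in the order listed); mark gray on enter, black on exit:
D gray
  C gray
  C black
  A gray
    G gray
      H gray
        H→C: C black — skip
        E gray
          I gray
            L gray
              L→G: G is gray → back edge
First back edge: L → G.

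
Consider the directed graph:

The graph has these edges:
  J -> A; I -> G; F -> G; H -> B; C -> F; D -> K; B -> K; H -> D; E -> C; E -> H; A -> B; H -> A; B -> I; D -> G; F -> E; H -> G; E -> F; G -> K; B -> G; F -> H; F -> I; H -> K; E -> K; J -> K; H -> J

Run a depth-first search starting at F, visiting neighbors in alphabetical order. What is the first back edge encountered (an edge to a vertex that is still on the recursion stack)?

C→F

DFS from F (visiting neighbors in alphabetical order); mark gray on enter, black on exit:
F gray
  E gray
    C gray
      C→F: F is gray → back edge
First back edge: C → F.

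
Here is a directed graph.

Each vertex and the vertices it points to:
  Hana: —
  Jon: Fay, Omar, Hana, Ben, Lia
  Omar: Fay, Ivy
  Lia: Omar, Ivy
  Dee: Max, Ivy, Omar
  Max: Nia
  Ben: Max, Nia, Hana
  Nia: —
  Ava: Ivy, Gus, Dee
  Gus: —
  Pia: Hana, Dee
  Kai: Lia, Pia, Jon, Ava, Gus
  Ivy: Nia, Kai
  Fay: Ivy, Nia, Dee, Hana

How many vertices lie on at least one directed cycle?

9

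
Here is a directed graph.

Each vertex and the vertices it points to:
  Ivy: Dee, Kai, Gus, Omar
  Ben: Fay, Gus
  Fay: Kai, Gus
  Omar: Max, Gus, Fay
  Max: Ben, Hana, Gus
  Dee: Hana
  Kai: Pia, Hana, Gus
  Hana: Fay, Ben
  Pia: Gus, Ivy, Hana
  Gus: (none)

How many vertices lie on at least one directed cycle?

9

A vertex is on a directed cycle iff it belongs to a strongly connected component of size ≥ 2 (or has a self-loop).
The vertices on cycles are {Ben, Dee, Fay, Ivy, Kai, Max, Pia, Hana, Omar} — 9 in total.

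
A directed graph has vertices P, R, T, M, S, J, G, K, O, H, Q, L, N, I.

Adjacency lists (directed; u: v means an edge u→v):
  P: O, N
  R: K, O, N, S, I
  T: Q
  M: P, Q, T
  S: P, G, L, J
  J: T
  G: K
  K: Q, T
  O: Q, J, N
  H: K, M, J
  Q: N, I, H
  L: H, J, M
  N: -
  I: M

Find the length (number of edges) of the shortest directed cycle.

3

For each vertex v, BFS finds the shortest path from v back to v.
The shortest such closed walk is H → K → Q → H, length 3.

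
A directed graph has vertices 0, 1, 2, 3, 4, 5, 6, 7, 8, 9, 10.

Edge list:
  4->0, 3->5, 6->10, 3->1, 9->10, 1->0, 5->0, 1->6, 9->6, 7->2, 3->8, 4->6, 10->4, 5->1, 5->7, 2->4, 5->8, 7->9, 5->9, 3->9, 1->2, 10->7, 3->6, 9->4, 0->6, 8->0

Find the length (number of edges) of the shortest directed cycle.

For each vertex v, BFS finds the shortest path from v back to v.
The shortest such closed walk is 7 → 9 → 10 → 7, length 3.

3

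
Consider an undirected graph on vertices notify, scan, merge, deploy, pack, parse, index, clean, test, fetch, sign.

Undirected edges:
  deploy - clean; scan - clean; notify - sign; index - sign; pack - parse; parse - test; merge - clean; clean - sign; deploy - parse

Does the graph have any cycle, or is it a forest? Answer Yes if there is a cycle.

No

DFS, tracking each vertex's parent; an edge to a visited non-parent vertex closes a cycle.
Start from deploy:
visit deploy (parent –)
  visit parse (parent deploy)
    visit pack (parent parse)
      pack–parse: parent, skip
    visit test (parent parse)
      test–parse: parent, skip
    parse–deploy: parent, skip
  visit clean (parent deploy)
    clean–deploy: parent, skip
    visit merge (parent clean)
      merge–clean: parent, skip
    visit scan (parent clean)
      scan–clean: parent, skip
    visit sign (parent clean)
      sign–clean: parent, skip
      visit index (parent sign)
        index–sign: parent, skip
      visit notify (parent sign)
        notify–sign: parent, skip
visit fetch (parent –)
No non-parent visited neighbor found — the graph is a forest.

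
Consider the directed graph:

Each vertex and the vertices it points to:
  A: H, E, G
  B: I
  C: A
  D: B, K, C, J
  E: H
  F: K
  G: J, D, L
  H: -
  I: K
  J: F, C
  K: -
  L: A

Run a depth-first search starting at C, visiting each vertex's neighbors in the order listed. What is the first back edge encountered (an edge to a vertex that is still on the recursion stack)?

DFS from C (visiting each vertex's neighbors in the order listed); mark gray on enter, black on exit:
C gray
  A gray
    H gray
    H black
    E gray
      E→H: H black — skip
    E black
    G gray
      J gray
        F gray
          K gray
          K black
        F black
        J→C: C is gray → back edge
First back edge: J → C.

J->C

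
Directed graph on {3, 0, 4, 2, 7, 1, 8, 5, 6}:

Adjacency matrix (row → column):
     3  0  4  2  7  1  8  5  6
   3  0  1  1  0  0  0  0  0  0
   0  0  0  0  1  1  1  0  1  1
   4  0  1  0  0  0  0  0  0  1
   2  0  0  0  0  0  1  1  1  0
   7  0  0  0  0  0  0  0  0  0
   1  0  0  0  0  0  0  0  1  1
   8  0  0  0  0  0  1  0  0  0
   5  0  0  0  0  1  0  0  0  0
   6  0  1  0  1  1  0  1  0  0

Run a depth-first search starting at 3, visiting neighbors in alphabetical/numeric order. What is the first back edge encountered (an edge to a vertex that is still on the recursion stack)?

6→0

DFS from 3 (visiting neighbors in alphabetical/numeric order); mark gray on enter, black on exit:
3 gray
  0 gray
    1 gray
      5 gray
        7 gray
        7 black
      5 black
      6 gray
        6→0: 0 is gray → back edge
First back edge: 6 → 0.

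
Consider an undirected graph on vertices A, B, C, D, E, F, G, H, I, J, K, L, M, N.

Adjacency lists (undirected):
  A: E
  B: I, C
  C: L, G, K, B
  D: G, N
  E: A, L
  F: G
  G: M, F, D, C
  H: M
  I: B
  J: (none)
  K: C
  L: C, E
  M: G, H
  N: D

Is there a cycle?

DFS, tracking each vertex's parent; an edge to a visited non-parent vertex closes a cycle.
Start from B:
visit B (parent –)
  visit I (parent B)
    I–B: parent, skip
  visit C (parent B)
    visit L (parent C)
      L–C: parent, skip
      visit E (parent L)
        visit A (parent E)
          A–E: parent, skip
        E–L: parent, skip
    visit G (parent C)
      visit M (parent G)
        M–G: parent, skip
        visit H (parent M)
          H–M: parent, skip
      visit F (parent G)
        F–G: parent, skip
      visit D (parent G)
        D–G: parent, skip
        visit N (parent D)
          N–D: parent, skip
      G–C: parent, skip
    visit K (parent C)
      K–C: parent, skip
    C–B: parent, skip
visit J (parent –)
No non-parent visited neighbor found — the graph is a forest.

No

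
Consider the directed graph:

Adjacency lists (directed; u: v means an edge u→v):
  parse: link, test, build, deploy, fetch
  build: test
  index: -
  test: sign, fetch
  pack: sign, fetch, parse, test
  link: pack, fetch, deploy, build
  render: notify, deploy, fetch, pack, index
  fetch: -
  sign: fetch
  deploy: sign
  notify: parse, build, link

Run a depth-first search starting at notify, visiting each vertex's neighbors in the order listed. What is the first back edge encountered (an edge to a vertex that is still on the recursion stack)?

pack→parse

DFS from notify (visiting each vertex's neighbors in the order listed); mark gray on enter, black on exit:
notify gray
  parse gray
    link gray
      pack gray
        sign gray
          fetch gray
          fetch black
        sign black
        pack→fetch: fetch black — skip
        pack→parse: parse is gray → back edge
First back edge: pack → parse.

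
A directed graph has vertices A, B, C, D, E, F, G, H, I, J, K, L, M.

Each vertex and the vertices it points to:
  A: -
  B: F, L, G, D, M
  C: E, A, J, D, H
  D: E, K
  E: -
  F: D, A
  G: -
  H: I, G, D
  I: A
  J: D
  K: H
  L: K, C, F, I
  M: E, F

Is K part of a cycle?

Yes

K is on a cycle iff K can reach itself via ≥1 edge.
K → H → D → K — yes.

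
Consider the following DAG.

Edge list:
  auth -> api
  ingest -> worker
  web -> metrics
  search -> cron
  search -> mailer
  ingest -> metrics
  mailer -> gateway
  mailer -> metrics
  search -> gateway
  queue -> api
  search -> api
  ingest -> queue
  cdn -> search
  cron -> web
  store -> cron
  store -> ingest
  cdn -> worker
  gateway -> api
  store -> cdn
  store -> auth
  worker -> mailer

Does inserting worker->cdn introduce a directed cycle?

Yes

Adding worker→cdn creates a cycle iff cdn can already reach worker.
Path from cdn: cdn → worker.
So cdn → … → worker → cdn is a cycle.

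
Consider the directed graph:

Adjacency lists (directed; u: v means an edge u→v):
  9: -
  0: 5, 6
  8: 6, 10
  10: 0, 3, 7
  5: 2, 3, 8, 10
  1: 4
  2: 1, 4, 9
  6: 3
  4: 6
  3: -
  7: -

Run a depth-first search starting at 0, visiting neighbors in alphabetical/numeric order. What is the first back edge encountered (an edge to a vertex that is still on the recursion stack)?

DFS from 0 (visiting neighbors in alphabetical/numeric order); mark gray on enter, black on exit:
0 gray
  5 gray
    2 gray
      1 gray
        4 gray
          6 gray
            3 gray
            3 black
          6 black
        4 black
      1 black
      2→4: 4 black — skip
      9 gray
      9 black
    2 black
    5→3: 3 black — skip
    8 gray
      8→6: 6 black — skip
      10 gray
        10→0: 0 is gray → back edge
First back edge: 10 → 0.

10->0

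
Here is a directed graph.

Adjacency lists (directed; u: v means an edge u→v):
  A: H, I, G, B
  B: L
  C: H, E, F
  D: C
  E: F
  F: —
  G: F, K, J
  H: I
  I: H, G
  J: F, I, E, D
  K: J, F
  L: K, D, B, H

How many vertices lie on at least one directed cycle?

9

A vertex is on a directed cycle iff it belongs to a strongly connected component of size ≥ 2 (or has a self-loop).
The vertices on cycles are {B, C, D, G, H, I, J, K, L} — 9 in total.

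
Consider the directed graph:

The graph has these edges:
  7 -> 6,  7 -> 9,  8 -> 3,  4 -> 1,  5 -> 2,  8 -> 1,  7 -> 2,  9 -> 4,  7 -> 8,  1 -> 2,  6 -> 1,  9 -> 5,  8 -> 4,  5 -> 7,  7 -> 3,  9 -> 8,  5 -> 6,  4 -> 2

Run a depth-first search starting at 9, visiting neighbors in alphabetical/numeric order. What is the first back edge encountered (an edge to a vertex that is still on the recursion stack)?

7->9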